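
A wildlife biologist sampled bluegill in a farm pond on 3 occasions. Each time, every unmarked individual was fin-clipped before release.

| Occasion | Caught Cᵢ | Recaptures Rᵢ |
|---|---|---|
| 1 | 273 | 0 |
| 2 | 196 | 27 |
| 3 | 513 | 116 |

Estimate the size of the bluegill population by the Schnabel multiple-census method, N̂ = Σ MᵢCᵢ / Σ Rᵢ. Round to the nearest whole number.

N ≈ 1960

Marked at large before each occasion: Mᵢ = Σⱼ<ᵢ (Cⱼ − Rⱼ) → M1=0, M2=273, M3=442
Σ MᵢCᵢ = 0·273 + 273·196 + 442·513 = 0 + 53508 + 226746 = 280254
Σ Rᵢ = 0 + 27 + 116 = 143
N̂ = 280254 / 143 ≈ 1959.8 → 1960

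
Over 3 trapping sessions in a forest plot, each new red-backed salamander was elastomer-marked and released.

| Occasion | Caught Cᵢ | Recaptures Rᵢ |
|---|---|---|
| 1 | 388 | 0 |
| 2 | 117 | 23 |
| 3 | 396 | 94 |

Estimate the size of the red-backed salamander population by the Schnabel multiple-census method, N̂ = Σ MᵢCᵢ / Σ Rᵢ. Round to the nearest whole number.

N ≈ 2019

Marked at large before each occasion: Mᵢ = Σⱼ<ᵢ (Cⱼ − Rⱼ) → M1=0, M2=388, M3=482
Σ MᵢCᵢ = 0·388 + 388·117 + 482·396 = 0 + 45396 + 190872 = 236268
Σ Rᵢ = 0 + 23 + 94 = 117
N̂ = 236268 / 117 ≈ 2019.4 → 2019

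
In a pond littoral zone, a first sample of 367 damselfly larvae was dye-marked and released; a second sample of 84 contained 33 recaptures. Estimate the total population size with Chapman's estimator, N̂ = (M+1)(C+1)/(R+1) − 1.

N̂ = (367+1)(84+1)/(33+1) − 1 = 368·85/34 − 1
= 31280/34 − 1 = 920 − 1 = 919

N = 919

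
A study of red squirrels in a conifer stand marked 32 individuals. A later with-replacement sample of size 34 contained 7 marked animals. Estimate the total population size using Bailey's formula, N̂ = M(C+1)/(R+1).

N̂ = 32·(34+1)/(7+1) = 32·35/8 = 1120/8 = 140

N = 140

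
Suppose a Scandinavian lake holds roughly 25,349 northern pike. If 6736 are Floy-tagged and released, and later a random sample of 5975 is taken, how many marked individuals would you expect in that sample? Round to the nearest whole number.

The marked fraction of the population is 6736/25349, so in a sample of 5975 expect C·(M/N) marked.
E[R] = 6736 × 5975 / 25349 = 40247600 / 25349 ≈ 1587.7 → 1588

expected recaptures ≈ 1588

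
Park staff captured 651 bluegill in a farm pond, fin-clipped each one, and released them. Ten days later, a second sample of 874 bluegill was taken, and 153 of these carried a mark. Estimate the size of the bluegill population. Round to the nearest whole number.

N ≈ 3719

Lincoln-Petersen assumes M/N = R/C, so N = M·C / R.
N = (651 × 874) / 153 = 568974 / 153 ≈ 3718.8 → 3719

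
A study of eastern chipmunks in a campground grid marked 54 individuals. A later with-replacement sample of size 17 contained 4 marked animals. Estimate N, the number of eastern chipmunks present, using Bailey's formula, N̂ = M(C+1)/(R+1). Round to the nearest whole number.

N̂ = 54·(17+1)/(4+1) = 54·18/5 = 972/5 ≈ 194.4 → 194

N ≈ 194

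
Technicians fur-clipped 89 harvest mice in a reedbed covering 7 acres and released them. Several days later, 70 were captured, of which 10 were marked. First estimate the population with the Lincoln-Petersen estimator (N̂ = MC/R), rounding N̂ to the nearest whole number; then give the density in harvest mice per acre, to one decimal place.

density ≈ 89.0 harvest mice per acre

N̂ = 89·70/10 = 6230/10 = 623
Density = N̂ / area = 623 / 7 = 89.0 per acre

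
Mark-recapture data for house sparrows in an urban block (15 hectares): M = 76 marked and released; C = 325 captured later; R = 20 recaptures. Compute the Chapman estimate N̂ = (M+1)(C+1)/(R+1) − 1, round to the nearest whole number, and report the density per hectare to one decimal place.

N̂ = 77·326/21 − 1 = 25102/21 − 1 ≈ 1194.3 → 1194
Density = N̂ / area = 1194 / 15 ≈ 79.60 → 79.6 per hectare

density ≈ 79.6 house sparrows per hectare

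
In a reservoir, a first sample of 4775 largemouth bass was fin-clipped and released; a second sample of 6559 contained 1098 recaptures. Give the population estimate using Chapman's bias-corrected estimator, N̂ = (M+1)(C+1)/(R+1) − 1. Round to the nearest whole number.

N̂ = (4775+1)(6559+1)/(1098+1) − 1 = 4776·6560/1099 − 1
= 31330560/1099 − 1 ≈ 28508.2 − 1 ≈ 28507.2 → 28507

N ≈ 28,507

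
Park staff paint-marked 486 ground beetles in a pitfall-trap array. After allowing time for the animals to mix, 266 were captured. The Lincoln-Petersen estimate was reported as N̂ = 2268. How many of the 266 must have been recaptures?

R = 57

From N = M·C/R: R = M·C / N = 486·266 / 2268 = 129276 / 2268 = 57.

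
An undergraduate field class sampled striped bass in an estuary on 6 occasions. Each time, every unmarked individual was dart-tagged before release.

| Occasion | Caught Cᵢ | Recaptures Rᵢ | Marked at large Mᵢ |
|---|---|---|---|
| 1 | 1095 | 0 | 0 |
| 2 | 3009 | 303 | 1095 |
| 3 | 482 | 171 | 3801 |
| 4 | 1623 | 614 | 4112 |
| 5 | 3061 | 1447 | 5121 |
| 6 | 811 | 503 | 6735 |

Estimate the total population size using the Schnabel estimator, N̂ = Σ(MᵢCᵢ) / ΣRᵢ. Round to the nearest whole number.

N ≈ 10,842

Σ MᵢCᵢ = 0·1095 + 1095·3009 + 3801·482 + 4112·1623 + 5121·3061 + 6735·811 = 0 + 3294855 + 1832082 + 6673776 + 15675381 + 5462085 = 32938179
Σ Rᵢ = 0 + 303 + 171 + 614 + 1447 + 503 = 3038
N̂ = 32938179 / 3038 ≈ 10842.1 → 10842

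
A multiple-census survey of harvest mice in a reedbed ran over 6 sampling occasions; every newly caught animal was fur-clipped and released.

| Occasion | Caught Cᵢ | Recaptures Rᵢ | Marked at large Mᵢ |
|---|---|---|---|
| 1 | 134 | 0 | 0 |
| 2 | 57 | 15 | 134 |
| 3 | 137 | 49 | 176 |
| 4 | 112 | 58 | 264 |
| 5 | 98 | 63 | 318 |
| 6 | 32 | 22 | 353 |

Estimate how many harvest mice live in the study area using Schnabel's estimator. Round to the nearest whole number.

N ≈ 501

Σ MᵢCᵢ = 0·134 + 134·57 + 176·137 + 264·112 + 318·98 + 353·32 = 0 + 7638 + 24112 + 29568 + 31164 + 11296 = 103778
Σ Rᵢ = 0 + 15 + 49 + 58 + 63 + 22 = 207
N̂ = 103778 / 207 ≈ 501.3 → 501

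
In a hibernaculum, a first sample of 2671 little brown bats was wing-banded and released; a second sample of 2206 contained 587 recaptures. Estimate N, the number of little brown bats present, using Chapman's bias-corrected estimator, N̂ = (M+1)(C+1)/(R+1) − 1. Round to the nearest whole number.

N ≈ 10,028

N̂ = (2671+1)(2206+1)/(587+1) − 1 = 2672·2207/588 − 1
= 5897104/588 − 1 ≈ 10029.1 − 1 ≈ 10028.1 → 10028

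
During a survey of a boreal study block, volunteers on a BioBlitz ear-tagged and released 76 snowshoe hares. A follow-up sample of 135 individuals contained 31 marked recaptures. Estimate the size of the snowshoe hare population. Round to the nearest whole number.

N ≈ 331

Lincoln-Petersen assumes M/N = R/C, so N = M·C / R.
N = (76 × 135) / 31 = 10260 / 31 ≈ 331.0 → 331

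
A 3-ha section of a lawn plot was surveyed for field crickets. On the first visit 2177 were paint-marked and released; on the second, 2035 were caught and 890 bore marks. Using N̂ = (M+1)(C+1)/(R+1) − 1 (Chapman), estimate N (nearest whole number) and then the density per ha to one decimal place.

density ≈ 1658.7 field crickets per ha

N̂ = 2178·2036/891 − 1 = 4434408/891 − 1 ≈ 4975.9 → 4976
Density = N̂ / area = 4976 / 3 ≈ 1658.67 → 1658.7 per ha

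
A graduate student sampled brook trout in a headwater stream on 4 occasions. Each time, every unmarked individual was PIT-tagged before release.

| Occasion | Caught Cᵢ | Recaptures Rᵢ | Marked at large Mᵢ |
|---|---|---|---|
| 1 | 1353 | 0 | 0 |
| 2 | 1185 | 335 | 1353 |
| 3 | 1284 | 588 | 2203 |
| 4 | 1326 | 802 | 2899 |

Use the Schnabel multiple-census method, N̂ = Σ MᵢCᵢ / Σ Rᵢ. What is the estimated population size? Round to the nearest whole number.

N ≈ 4798

Σ MᵢCᵢ = 0·1353 + 1353·1185 + 2203·1284 + 2899·1326 = 0 + 1603305 + 2828652 + 3844074 = 8276031
Σ Rᵢ = 0 + 335 + 588 + 802 = 1725
N̂ = 8276031 / 1725 ≈ 4797.7 → 4798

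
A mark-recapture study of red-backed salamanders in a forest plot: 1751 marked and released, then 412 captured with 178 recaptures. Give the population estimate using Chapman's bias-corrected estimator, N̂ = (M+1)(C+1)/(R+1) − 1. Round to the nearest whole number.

N̂ = (1751+1)(412+1)/(178+1) − 1 = 1752·413/179 − 1
= 723576/179 − 1 ≈ 4042.3 − 1 ≈ 4041.3 → 4041

N ≈ 4041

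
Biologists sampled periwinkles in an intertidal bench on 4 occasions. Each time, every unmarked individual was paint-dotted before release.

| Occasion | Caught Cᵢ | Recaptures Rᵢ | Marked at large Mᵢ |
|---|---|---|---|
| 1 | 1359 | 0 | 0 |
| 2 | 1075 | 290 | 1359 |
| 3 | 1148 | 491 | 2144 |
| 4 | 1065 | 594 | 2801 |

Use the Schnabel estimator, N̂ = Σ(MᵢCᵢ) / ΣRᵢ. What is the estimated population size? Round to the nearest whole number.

N ≈ 5022

Σ MᵢCᵢ = 0·1359 + 1359·1075 + 2144·1148 + 2801·1065 = 0 + 1460925 + 2461312 + 2983065 = 6905302
Σ Rᵢ = 0 + 290 + 491 + 594 = 1375
N̂ = 6905302 / 1375 ≈ 5022.0 → 5022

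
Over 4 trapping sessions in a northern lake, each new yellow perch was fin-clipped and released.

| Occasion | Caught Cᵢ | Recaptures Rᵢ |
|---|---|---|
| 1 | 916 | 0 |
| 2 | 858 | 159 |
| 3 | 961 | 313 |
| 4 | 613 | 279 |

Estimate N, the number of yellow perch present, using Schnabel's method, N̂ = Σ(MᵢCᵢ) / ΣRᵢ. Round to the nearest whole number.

N ≈ 4960

Marked at large before each occasion: Mᵢ = Σⱼ<ᵢ (Cⱼ − Rⱼ) → M1=0, M2=916, M3=1615, M4=2263
Σ MᵢCᵢ = 0·916 + 916·858 + 1615·961 + 2263·613 = 0 + 785928 + 1552015 + 1387219 = 3725162
Σ Rᵢ = 0 + 159 + 313 + 279 = 751
N̂ = 3725162 / 751 ≈ 4960.3 → 4960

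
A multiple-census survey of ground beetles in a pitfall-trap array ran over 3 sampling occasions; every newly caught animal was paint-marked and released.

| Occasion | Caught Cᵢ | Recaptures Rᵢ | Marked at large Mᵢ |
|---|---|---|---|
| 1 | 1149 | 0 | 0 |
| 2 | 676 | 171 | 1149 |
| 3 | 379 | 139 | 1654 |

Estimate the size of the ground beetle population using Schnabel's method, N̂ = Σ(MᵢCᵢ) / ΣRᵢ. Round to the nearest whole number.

N ≈ 4528

Σ MᵢCᵢ = 0·1149 + 1149·676 + 1654·379 = 0 + 776724 + 626866 = 1403590
Σ Rᵢ = 0 + 171 + 139 = 310
N̂ = 1403590 / 310 ≈ 4527.7 → 4528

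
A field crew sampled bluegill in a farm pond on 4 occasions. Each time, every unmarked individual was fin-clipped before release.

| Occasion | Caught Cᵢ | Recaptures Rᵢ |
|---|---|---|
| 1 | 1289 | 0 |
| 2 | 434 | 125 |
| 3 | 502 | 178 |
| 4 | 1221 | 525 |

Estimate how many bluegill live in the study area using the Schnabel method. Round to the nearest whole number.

Marked at large before each occasion: Mᵢ = Σⱼ<ᵢ (Cⱼ − Rⱼ) → M1=0, M2=1289, M3=1598, M4=1922
Σ MᵢCᵢ = 0·1289 + 1289·434 + 1598·502 + 1922·1221 = 0 + 559426 + 802196 + 2346762 = 3708384
Σ Rᵢ = 0 + 125 + 178 + 525 = 828
N̂ = 3708384 / 828 ≈ 4478.7 → 4479

N ≈ 4479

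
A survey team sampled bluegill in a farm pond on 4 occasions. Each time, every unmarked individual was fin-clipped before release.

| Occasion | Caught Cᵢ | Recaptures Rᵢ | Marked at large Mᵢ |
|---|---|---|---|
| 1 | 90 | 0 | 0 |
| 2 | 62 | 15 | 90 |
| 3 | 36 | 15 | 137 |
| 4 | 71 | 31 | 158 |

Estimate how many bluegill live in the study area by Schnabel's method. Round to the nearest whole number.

N ≈ 356

Σ MᵢCᵢ = 0·90 + 90·62 + 137·36 + 158·71 = 0 + 5580 + 4932 + 11218 = 21730
Σ Rᵢ = 0 + 15 + 15 + 31 = 61
N̂ = 21730 / 61 ≈ 356.2 → 356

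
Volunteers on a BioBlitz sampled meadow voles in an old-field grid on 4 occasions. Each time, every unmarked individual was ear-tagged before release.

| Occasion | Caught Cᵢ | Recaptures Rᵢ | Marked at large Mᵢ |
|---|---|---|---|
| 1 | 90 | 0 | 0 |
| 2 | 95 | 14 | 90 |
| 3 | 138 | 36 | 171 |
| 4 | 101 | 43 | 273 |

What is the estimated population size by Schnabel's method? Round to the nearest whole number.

Σ MᵢCᵢ = 0·90 + 90·95 + 171·138 + 273·101 = 0 + 8550 + 23598 + 27573 = 59721
Σ Rᵢ = 0 + 14 + 36 + 43 = 93
N̂ = 59721 / 93 ≈ 642.2 → 642

N ≈ 642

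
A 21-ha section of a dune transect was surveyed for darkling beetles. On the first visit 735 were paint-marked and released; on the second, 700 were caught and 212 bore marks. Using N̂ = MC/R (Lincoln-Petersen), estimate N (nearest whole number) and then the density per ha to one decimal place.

N̂ = 735·700/212 = 514500/212 ≈ 2426.9 → 2427
Density = N̂ / area = 2427 / 21 ≈ 115.57 → 115.6 per ha

density ≈ 115.6 darkling beetles per ha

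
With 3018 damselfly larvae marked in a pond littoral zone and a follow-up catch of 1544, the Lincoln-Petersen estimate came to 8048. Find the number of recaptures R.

R = 579

From N = M·C/R: R = M·C / N = 3018·1544 / 8048 = 4659792 / 8048 = 579.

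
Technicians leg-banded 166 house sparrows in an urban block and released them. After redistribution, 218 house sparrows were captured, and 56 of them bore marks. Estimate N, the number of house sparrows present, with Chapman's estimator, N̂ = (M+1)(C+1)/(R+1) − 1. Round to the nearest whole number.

N̂ = (166+1)(218+1)/(56+1) − 1 = 167·219/57 − 1
= 36573/57 − 1 ≈ 641.6 − 1 ≈ 640.6 → 641

N ≈ 641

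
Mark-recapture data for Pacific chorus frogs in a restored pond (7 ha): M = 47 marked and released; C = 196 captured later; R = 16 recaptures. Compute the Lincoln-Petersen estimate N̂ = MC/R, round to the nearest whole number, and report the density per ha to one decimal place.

N̂ = 47·196/16 = 9212/16 ≈ 575.8 → 576
Density = N̂ / area = 576 / 7 ≈ 82.29 → 82.3 per ha

density ≈ 82.3 Pacific chorus frogs per ha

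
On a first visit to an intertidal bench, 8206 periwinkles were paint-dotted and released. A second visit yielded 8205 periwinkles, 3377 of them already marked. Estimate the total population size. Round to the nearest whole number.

N = (8206 × 8205) / 3377 = 67330230 / 3377 ≈ 19937.9 → 19938

N ≈ 19,938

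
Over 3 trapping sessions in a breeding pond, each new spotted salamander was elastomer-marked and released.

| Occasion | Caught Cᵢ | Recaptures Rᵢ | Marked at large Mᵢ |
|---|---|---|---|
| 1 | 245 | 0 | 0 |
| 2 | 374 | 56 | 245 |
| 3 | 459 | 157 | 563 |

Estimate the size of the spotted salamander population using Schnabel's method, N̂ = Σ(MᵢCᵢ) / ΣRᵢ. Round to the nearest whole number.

Σ MᵢCᵢ = 0·245 + 245·374 + 563·459 = 0 + 91630 + 258417 = 350047
Σ Rᵢ = 0 + 56 + 157 = 213
N̂ = 350047 / 213 ≈ 1643.4 → 1643

N ≈ 1643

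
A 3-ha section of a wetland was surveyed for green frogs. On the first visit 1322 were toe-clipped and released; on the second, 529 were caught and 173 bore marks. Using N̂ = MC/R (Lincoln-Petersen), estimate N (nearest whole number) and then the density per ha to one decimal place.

density ≈ 1347.3 green frogs per ha

N̂ = 1322·529/173 = 699338/173 ≈ 4042.4 → 4042
Density = N̂ / area = 4042 / 3 ≈ 1347.33 → 1347.3 per ha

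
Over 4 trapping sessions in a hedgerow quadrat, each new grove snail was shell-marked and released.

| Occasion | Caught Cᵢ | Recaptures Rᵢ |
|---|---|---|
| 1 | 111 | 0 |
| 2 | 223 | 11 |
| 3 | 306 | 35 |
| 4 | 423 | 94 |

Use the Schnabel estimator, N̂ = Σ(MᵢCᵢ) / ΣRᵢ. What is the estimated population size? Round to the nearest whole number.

N ≈ 2678

Marked at large before each occasion: Mᵢ = Σⱼ<ᵢ (Cⱼ − Rⱼ) → M1=0, M2=111, M3=323, M4=594
Σ MᵢCᵢ = 0·111 + 111·223 + 323·306 + 594·423 = 0 + 24753 + 98838 + 251262 = 374853
Σ Rᵢ = 0 + 11 + 35 + 94 = 140
N̂ = 374853 / 140 ≈ 2677.5 → 2678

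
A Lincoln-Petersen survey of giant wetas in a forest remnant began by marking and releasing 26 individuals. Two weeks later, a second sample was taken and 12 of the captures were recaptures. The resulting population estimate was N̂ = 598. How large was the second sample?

From N = M·C/R: C = N·R / M = 598·12 / 26 = 7176 / 26 = 276.

C = 276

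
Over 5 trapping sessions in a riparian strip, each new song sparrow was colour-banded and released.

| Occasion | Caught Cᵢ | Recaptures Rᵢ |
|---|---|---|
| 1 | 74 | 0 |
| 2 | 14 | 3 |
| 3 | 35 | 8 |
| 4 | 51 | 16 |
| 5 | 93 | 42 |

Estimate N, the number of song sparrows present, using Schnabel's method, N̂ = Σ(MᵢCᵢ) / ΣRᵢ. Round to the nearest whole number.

N ≈ 339

Marked at large before each occasion: Mᵢ = Σⱼ<ᵢ (Cⱼ − Rⱼ) → M1=0, M2=74, M3=85, M4=112, M5=147
Σ MᵢCᵢ = 0·74 + 74·14 + 85·35 + 112·51 + 147·93 = 0 + 1036 + 2975 + 5712 + 13671 = 23394
Σ Rᵢ = 0 + 3 + 8 + 16 + 42 = 69
N̂ = 23394 / 69 ≈ 339.0 → 339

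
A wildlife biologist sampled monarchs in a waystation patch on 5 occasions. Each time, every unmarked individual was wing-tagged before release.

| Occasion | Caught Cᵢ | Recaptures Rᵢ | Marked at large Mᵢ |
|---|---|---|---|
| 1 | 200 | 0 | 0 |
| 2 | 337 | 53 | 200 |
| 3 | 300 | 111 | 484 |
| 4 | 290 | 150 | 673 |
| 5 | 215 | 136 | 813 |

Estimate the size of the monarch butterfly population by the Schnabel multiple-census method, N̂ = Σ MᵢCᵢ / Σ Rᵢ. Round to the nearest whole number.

N ≈ 1295

Σ MᵢCᵢ = 0·200 + 200·337 + 484·300 + 673·290 + 813·215 = 0 + 67400 + 145200 + 195170 + 174795 = 582565
Σ Rᵢ = 0 + 53 + 111 + 150 + 136 = 450
N̂ = 582565 / 450 ≈ 1294.6 → 1295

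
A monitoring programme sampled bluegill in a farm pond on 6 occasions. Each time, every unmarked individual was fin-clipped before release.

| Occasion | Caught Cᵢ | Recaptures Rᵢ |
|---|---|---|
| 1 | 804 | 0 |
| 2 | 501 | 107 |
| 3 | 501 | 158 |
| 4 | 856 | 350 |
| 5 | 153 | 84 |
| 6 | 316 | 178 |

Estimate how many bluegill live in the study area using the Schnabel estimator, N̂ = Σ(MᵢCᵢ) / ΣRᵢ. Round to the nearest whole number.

Marked at large before each occasion: Mᵢ = Σⱼ<ᵢ (Cⱼ − Rⱼ) → M1=0, M2=804, M3=1198, M4=1541, M5=2047, M6=2116
Σ MᵢCᵢ = 0·804 + 804·501 + 1198·501 + 1541·856 + 2047·153 + 2116·316 = 0 + 402804 + 600198 + 1319096 + 313191 + 668656 = 3303945
Σ Rᵢ = 0 + 107 + 158 + 350 + 84 + 178 = 877
N̂ = 3303945 / 877 ≈ 3767.3 → 3767

N ≈ 3767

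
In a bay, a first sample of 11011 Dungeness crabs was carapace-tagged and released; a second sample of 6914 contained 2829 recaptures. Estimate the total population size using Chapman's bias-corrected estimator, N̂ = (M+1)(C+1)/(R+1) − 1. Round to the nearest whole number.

N ≈ 26,906

N̂ = (11011+1)(6914+1)/(2829+1) − 1 = 11012·6915/2830 − 1
= 76147980/2830 − 1 ≈ 26907.4 − 1 ≈ 26906.4 → 26906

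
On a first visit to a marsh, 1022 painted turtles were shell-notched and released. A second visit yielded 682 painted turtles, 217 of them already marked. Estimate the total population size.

N = 3212

The marked fraction in the recapture sample should equal the marked fraction in the population: 217/682 = 1022/N.
N = (1022 × 682) / 217 = 697004 / 217 = 3212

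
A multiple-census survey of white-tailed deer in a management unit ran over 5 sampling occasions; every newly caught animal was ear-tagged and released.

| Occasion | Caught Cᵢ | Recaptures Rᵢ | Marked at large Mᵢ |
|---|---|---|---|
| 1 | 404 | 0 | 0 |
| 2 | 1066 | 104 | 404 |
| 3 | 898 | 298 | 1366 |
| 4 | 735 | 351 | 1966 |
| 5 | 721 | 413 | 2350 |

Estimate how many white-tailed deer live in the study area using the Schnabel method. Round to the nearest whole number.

N ≈ 4114

Σ MᵢCᵢ = 0·404 + 404·1066 + 1366·898 + 1966·735 + 2350·721 = 0 + 430664 + 1226668 + 1445010 + 1694350 = 4796692
Σ Rᵢ = 0 + 104 + 298 + 351 + 413 = 1166
N̂ = 4796692 / 1166 ≈ 4113.8 → 4114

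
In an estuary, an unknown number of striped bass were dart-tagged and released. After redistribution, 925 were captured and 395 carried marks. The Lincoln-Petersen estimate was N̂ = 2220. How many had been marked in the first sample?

M = 948

From N = M·C/R: M = N·R / C = 2220·395 / 925 = 876900 / 925 = 948.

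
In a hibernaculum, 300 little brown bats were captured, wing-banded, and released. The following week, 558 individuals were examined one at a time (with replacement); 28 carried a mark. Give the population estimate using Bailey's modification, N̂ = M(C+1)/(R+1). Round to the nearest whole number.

N̂ = 300·(558+1)/(28+1) = 300·559/29 = 167700/29 ≈ 5782.8 → 5783

N ≈ 5783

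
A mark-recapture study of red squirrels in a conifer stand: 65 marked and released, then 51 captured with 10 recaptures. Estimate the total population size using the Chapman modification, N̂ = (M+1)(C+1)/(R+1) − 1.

N̂ = (65+1)(51+1)/(10+1) − 1 = 66·52/11 − 1
= 3432/11 − 1 = 312 − 1 = 311

N = 311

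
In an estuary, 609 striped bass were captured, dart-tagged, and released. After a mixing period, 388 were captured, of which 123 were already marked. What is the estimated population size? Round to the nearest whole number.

N ≈ 1921

The marked fraction in the recapture sample should equal the marked fraction in the population: 123/388 = 609/N.
N = (609 × 388) / 123 = 236292 / 123 ≈ 1921.1 → 1921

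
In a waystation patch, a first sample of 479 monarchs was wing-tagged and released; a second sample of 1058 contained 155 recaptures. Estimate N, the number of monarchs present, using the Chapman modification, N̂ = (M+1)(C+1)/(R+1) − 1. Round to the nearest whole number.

N ≈ 3257

N̂ = (479+1)(1058+1)/(155+1) − 1 = 480·1059/156 − 1
= 508320/156 − 1 ≈ 3258.46 − 1 ≈ 3257.46 → 3257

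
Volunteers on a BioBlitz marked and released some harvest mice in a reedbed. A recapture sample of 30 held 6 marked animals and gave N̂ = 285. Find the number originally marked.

M = 57

From N = M·C/R: M = N·R / C = 285·6 / 30 = 1710 / 30 = 57.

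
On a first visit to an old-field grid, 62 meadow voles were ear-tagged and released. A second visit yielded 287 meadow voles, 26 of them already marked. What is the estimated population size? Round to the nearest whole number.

Lincoln-Petersen assumes M/N = R/C, so N = M·C / R.
N = (62 × 287) / 26 = 17794 / 26 ≈ 684.4 → 684

N ≈ 684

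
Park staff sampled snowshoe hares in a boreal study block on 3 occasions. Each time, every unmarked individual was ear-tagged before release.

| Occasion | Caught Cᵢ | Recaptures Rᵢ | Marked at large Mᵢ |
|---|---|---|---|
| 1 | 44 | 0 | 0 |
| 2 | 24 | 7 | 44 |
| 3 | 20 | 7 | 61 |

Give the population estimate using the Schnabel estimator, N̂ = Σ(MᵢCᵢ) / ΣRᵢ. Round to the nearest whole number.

N ≈ 163

Σ MᵢCᵢ = 0·44 + 44·24 + 61·20 = 0 + 1056 + 1220 = 2276
Σ Rᵢ = 0 + 7 + 7 = 14
N̂ = 2276 / 14 ≈ 162.6 → 163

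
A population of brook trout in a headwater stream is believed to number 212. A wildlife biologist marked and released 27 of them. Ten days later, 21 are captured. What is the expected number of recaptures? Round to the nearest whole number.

expected recaptures ≈ 3

Expected recaptures E[R] = M·C / N.
E[R] = 27 × 21 / 212 = 567 / 212 ≈ 2.7 → 3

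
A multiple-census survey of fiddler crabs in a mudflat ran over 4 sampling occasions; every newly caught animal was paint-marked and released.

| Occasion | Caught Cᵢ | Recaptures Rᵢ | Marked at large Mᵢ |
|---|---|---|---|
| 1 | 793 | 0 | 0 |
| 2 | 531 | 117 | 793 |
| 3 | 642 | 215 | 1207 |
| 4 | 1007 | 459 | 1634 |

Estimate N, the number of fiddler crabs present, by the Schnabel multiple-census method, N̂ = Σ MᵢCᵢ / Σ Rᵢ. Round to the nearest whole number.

Σ MᵢCᵢ = 0·793 + 793·531 + 1207·642 + 1634·1007 = 0 + 421083 + 774894 + 1645438 = 2841415
Σ Rᵢ = 0 + 117 + 215 + 459 = 791
N̂ = 2841415 / 791 ≈ 3592.2 → 3592

N ≈ 3592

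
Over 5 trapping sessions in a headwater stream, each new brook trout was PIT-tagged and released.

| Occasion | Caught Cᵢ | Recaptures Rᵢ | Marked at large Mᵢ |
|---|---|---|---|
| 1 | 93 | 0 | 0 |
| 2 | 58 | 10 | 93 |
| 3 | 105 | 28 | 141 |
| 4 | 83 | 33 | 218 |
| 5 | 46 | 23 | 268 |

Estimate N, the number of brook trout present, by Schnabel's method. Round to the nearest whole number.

Σ MᵢCᵢ = 0·93 + 93·58 + 141·105 + 218·83 + 268·46 = 0 + 5394 + 14805 + 18094 + 12328 = 50621
Σ Rᵢ = 0 + 10 + 28 + 33 + 23 = 94
N̂ = 50621 / 94 ≈ 538.5 → 539

N ≈ 539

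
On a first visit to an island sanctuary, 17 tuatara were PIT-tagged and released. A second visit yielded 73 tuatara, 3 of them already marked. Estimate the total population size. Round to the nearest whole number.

N ≈ 414

If marked individuals mix randomly, R/C ≈ M/N, giving N ≈ M·C/R.
N = (17 × 73) / 3 = 1241 / 3 ≈ 413.7 → 414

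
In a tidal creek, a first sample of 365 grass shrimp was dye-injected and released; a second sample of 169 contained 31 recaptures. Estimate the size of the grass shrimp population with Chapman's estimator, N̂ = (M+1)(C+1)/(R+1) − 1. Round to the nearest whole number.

N̂ = (365+1)(169+1)/(31+1) − 1 = 366·170/32 − 1
= 62220/32 − 1 ≈ 1944.4 − 1 ≈ 1943.4 → 1943

N ≈ 1943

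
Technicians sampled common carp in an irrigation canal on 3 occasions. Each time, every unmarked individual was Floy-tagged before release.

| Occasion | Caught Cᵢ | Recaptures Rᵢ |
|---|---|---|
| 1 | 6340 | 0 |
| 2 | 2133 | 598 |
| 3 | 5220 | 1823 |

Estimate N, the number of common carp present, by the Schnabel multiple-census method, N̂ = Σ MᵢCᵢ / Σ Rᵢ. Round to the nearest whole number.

N ≈ 22,565

Marked at large before each occasion: Mᵢ = Σⱼ<ᵢ (Cⱼ − Rⱼ) → M1=0, M2=6340, M3=7875
Σ MᵢCᵢ = 0·6340 + 6340·2133 + 7875·5220 = 0 + 13523220 + 41107500 = 54630720
Σ Rᵢ = 0 + 598 + 1823 = 2421
N̂ = 54630720 / 2421 ≈ 22565.4 → 22565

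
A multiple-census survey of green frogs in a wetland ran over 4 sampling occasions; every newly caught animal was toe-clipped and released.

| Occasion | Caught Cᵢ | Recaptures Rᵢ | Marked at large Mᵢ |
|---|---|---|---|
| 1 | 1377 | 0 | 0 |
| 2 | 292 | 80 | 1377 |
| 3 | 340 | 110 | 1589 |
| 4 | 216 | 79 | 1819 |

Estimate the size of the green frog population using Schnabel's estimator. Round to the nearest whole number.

N ≈ 4964

Σ MᵢCᵢ = 0·1377 + 1377·292 + 1589·340 + 1819·216 = 0 + 402084 + 540260 + 392904 = 1335248
Σ Rᵢ = 0 + 80 + 110 + 79 = 269
N̂ = 1335248 / 269 ≈ 4963.7 → 4964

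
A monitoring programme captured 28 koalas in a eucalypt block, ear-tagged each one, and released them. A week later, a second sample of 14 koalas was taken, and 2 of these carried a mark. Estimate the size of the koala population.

Lincoln-Petersen assumes M/N = R/C, so N = M·C / R.
N = (28 × 14) / 2 = 392 / 2 = 196

N = 196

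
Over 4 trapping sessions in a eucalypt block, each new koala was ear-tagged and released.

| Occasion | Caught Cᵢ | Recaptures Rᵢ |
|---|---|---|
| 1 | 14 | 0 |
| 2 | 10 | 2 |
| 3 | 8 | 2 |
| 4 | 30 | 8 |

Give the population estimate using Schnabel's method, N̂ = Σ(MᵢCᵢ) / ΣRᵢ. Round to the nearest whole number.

Marked at large before each occasion: Mᵢ = Σⱼ<ᵢ (Cⱼ − Rⱼ) → M1=0, M2=14, M3=22, M4=28
Σ MᵢCᵢ = 0·14 + 14·10 + 22·8 + 28·30 = 0 + 140 + 176 + 840 = 1156
Σ Rᵢ = 0 + 2 + 2 + 8 = 12
N̂ = 1156 / 12 ≈ 96.3 → 96

N ≈ 96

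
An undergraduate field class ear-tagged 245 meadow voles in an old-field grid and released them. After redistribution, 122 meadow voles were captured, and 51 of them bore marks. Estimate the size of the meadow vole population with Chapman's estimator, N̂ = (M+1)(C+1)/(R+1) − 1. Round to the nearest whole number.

N̂ = (245+1)(122+1)/(51+1) − 1 = 246·123/52 − 1
= 30258/52 − 1 ≈ 581.9 − 1 ≈ 580.9 → 581

N ≈ 581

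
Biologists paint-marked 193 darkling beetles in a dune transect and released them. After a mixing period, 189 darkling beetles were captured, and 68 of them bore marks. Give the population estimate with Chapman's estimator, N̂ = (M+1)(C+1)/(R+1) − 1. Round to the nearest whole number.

N̂ = (193+1)(189+1)/(68+1) − 1 = 194·190/69 − 1
= 36860/69 − 1 ≈ 534.2 − 1 ≈ 533.2 → 533

N ≈ 533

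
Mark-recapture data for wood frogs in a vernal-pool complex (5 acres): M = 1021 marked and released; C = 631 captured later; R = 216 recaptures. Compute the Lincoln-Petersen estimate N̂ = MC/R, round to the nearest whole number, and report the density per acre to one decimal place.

density ≈ 596.6 wood frogs per acre

N̂ = 1021·631/216 = 644251/216 ≈ 2982.6 → 2983
Density = N̂ / area = 2983 / 5 ≈ 596.60 → 596.6 per acre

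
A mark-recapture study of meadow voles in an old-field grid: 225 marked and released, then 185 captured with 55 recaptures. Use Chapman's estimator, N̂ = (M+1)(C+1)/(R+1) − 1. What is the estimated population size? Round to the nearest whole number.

N ≈ 750

N̂ = (225+1)(185+1)/(55+1) − 1 = 226·186/56 − 1
= 42036/56 − 1 ≈ 750.6 − 1 ≈ 749.6 → 750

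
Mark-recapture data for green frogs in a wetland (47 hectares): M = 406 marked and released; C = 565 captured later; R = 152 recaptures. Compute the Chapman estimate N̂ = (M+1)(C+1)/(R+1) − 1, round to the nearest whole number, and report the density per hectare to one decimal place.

density ≈ 32.0 green frogs per hectare

N̂ = 407·566/153 − 1 = 230362/153 − 1 ≈ 1504.6 → 1505
Density = N̂ / area = 1505 / 47 ≈ 32.02 → 32.0 per hectare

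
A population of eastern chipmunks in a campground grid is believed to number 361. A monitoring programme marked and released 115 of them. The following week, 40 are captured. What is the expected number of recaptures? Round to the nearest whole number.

expected recaptures ≈ 13

The marked fraction of the population is 115/361, so in a sample of 40 expect C·(M/N) marked.
E[R] = 115 × 40 / 361 = 4600 / 361 ≈ 12.7 → 13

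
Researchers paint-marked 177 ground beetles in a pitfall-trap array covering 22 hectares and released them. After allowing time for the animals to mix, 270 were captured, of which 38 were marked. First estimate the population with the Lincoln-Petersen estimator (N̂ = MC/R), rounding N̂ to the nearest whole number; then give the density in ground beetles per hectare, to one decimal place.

density ≈ 57.2 ground beetles per hectare

N̂ = 177·270/38 = 47790/38 ≈ 1257.6 → 1258
Density = N̂ / area = 1258 / 22 ≈ 57.18 → 57.2 per hectare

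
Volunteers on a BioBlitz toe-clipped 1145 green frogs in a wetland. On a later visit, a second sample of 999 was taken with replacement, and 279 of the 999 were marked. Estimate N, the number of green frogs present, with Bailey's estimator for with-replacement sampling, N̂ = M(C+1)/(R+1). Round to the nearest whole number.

N ≈ 4089

N̂ = 1145·(999+1)/(279+1) = 1145·1000/280 = 1145000/280 ≈ 4089.3 → 4089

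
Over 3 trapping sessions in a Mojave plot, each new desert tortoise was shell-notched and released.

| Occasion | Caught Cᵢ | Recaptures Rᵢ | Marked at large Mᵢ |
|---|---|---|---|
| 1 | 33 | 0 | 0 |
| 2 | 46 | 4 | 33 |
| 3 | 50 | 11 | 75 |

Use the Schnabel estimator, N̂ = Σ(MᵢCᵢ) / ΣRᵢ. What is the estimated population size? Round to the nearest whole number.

N ≈ 351

Σ MᵢCᵢ = 0·33 + 33·46 + 75·50 = 0 + 1518 + 3750 = 5268
Σ Rᵢ = 0 + 4 + 11 = 15
N̂ = 5268 / 15 ≈ 351.2 → 351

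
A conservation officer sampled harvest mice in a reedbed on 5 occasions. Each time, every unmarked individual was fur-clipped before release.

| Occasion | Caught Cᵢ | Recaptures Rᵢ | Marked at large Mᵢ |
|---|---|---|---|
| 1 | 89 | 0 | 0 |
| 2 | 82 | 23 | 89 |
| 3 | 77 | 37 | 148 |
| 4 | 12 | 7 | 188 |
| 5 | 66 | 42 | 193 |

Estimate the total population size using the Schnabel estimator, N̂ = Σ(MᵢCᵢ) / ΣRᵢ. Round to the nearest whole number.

N ≈ 309

Σ MᵢCᵢ = 0·89 + 89·82 + 148·77 + 188·12 + 193·66 = 0 + 7298 + 11396 + 2256 + 12738 = 33688
Σ Rᵢ = 0 + 23 + 37 + 7 + 42 = 109
N̂ = 33688 / 109 ≈ 309.1 → 309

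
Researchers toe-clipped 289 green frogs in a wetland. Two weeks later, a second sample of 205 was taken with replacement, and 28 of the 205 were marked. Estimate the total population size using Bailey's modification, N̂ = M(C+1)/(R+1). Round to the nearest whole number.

N ≈ 2053

N̂ = 289·(205+1)/(28+1) = 289·206/29 = 59534/29 ≈ 2052.9 → 2053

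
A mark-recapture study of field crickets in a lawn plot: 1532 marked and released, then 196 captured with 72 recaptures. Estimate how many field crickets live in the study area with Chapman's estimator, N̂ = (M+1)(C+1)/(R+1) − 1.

N = 4136

N̂ = (1532+1)(196+1)/(72+1) − 1 = 1533·197/73 − 1
= 302001/73 − 1 = 4137 − 1 = 4136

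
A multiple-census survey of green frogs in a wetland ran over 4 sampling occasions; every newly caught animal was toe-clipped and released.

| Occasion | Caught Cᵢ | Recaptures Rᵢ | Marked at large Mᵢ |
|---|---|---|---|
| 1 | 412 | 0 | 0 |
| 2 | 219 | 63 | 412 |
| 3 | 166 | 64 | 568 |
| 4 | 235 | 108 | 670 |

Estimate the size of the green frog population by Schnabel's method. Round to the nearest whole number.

Σ MᵢCᵢ = 0·412 + 412·219 + 568·166 + 670·235 = 0 + 90228 + 94288 + 157450 = 341966
Σ Rᵢ = 0 + 63 + 64 + 108 = 235
N̂ = 341966 / 235 ≈ 1455.2 → 1455

N ≈ 1455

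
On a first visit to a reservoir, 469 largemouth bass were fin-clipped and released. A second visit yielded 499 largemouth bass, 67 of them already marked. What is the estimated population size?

If marked individuals mix randomly, R/C ≈ M/N, giving N ≈ M·C/R.
N = (469 × 499) / 67 = 234031 / 67 = 3493

N = 3493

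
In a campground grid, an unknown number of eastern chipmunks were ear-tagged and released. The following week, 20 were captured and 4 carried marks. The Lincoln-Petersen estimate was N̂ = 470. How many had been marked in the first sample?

From N = M·C/R: M = N·R / C = 470·4 / 20 = 1880 / 20 = 94.

M = 94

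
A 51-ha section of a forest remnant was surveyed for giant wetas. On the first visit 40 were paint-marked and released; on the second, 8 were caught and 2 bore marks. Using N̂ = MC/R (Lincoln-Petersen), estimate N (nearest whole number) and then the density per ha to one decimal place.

N̂ = 40·8/2 = 320/2 = 160
Density = N̂ / area = 160 / 51 ≈ 3.14 → 3.1 per ha

density ≈ 3.1 giant wetas per ha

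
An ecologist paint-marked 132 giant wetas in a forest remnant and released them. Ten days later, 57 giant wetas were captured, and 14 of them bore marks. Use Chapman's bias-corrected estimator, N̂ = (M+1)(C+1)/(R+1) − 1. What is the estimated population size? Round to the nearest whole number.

N̂ = (132+1)(57+1)/(14+1) − 1 = 133·58/15 − 1
= 7714/15 − 1 ≈ 514.3 − 1 ≈ 513.3 → 513

N ≈ 513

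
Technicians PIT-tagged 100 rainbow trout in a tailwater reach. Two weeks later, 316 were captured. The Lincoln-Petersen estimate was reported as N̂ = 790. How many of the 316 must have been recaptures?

From N = M·C/R: R = M·C / N = 100·316 / 790 = 31600 / 790 = 40.

R = 40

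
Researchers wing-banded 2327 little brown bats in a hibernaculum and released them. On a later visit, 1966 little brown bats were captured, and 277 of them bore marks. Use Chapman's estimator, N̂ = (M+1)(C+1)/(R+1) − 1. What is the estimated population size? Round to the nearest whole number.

N ≈ 16,471

N̂ = (2327+1)(1966+1)/(277+1) − 1 = 2328·1967/278 − 1
= 4579176/278 − 1 ≈ 16471.9 − 1 ≈ 16470.9 → 16471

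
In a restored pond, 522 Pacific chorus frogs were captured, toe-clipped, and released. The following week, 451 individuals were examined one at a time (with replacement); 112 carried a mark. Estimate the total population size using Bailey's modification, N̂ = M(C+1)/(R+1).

N̂ = 522·(451+1)/(112+1) = 522·452/113 = 235944/113 = 2088

N = 2088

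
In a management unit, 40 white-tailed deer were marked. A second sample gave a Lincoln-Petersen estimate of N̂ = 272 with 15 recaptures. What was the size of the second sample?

From N = M·C/R: C = N·R / M = 272·15 / 40 = 4080 / 40 = 102.

C = 102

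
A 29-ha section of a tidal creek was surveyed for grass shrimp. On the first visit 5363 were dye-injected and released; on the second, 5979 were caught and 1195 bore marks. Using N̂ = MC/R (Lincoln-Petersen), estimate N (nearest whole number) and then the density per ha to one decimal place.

density ≈ 925.3 grass shrimp per ha

N̂ = 5363·5979/1195 = 32065377/1195 ≈ 26833.0 → 26833
Density = N̂ / area = 26833 / 29 ≈ 925.28 → 925.3 per ha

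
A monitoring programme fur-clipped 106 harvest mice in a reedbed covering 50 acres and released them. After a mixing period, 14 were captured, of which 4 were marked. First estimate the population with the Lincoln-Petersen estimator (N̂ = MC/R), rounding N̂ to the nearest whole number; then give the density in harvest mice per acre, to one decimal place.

N̂ = 106·14/4 = 1484/4 = 371
Density = N̂ / area = 371 / 50 ≈ 7.42 → 7.4 per acre

density ≈ 7.4 harvest mice per acre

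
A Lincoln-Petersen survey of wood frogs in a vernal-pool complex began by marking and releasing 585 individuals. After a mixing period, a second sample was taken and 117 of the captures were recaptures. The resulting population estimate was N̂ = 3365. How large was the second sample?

C = 673

From N = M·C/R: C = N·R / M = 3365·117 / 585 = 393705 / 585 = 673.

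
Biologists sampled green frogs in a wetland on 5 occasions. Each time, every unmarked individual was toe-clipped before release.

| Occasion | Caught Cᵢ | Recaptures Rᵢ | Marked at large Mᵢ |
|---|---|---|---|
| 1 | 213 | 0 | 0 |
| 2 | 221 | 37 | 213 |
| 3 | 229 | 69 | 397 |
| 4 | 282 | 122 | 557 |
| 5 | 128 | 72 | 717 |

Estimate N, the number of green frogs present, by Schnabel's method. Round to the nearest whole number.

N ≈ 1289

Σ MᵢCᵢ = 0·213 + 213·221 + 397·229 + 557·282 + 717·128 = 0 + 47073 + 90913 + 157074 + 91776 = 386836
Σ Rᵢ = 0 + 37 + 69 + 122 + 72 = 300
N̂ = 386836 / 300 ≈ 1289.45 → 1289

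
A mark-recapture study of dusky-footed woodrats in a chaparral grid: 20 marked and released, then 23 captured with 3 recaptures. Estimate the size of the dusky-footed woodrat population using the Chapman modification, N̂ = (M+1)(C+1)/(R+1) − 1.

N̂ = (20+1)(23+1)/(3+1) − 1 = 21·24/4 − 1
= 504/4 − 1 = 126 − 1 = 125

N = 125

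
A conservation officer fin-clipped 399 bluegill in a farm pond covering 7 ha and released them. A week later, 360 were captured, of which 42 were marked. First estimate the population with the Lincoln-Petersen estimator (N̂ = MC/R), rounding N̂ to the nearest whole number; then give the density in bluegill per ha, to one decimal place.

N̂ = 399·360/42 = 143640/42 = 3420
Density = N̂ / area = 3420 / 7 ≈ 488.57 → 488.6 per ha

density ≈ 488.6 bluegill per ha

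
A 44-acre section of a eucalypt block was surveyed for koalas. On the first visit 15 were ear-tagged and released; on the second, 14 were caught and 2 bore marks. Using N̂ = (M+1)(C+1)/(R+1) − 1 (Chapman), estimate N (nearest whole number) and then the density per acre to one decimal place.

N̂ = 16·15/3 − 1 = 240/3 − 1 = 79
Density = N̂ / area = 79 / 44 ≈ 1.80 → 1.8 per acre

density ≈ 1.8 koalas per acre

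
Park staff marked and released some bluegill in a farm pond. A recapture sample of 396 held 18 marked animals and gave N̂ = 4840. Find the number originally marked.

From N = M·C/R: M = N·R / C = 4840·18 / 396 = 87120 / 396 = 220.

M = 220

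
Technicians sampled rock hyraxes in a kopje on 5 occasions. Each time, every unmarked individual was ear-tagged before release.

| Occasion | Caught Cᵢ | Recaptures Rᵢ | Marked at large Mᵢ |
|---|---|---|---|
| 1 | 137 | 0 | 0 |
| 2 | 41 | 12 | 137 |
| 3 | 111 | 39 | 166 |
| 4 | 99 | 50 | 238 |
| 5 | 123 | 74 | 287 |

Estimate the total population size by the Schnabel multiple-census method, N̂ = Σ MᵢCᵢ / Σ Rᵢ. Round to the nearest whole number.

N ≈ 474

Σ MᵢCᵢ = 0·137 + 137·41 + 166·111 + 238·99 + 287·123 = 0 + 5617 + 18426 + 23562 + 35301 = 82906
Σ Rᵢ = 0 + 12 + 39 + 50 + 74 = 175
N̂ = 82906 / 175 ≈ 473.7 → 474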